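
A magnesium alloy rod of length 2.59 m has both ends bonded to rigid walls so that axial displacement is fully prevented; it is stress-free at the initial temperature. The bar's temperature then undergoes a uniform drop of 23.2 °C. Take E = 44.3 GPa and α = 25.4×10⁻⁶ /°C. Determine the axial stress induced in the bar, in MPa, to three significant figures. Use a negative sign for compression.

26.1 MPa

Free thermal expansion αLΔT = 25.4e-6 · 2590 · -23.2 = -1.526 mm.
The walls impose strain ε = −(-1.526)/2590 = 5.8928e-04; σ = Eε = 44300 · 5.8928e-04 = 26.11 MPa.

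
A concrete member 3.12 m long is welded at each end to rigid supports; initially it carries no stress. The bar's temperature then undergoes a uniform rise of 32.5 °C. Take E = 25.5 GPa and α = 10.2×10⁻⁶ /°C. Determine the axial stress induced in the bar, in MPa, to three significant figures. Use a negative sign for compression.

Free thermal expansion αLΔT = 10.2e-6 · 3120 · 32.5 = 1.034 mm.
The walls impose strain ε = −(1.034)/3120 = -3.3150e-04; σ = Eε = 25500 · -3.3150e-04 = -8.453 MPa.

-8.45 MPa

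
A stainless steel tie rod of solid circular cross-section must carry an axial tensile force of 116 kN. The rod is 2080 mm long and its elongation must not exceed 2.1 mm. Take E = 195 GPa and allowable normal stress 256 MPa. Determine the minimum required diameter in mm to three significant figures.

27.4 mm

Required area A ≥ P/σ_allow = 116000/256 = 453.1 mm².
For a solid circular section, d ≥ √(4A/π) = 24.02 mm.
Elongation limit: A ≥ PL/(Eδ_allow) = 116000·2080/(195000·2.1) = 589.2 mm² ⇒ d ≥ 27.39 mm.
The elongation limit governs.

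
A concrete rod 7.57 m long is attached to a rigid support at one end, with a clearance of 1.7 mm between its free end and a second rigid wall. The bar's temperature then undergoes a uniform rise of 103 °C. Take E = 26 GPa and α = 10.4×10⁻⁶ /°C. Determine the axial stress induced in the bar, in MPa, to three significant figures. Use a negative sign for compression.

-22.0 MPa

Free thermal expansion αLΔT = 10.4e-6 · 7570 · 103 = 8.109 mm.
The walls engage after the gap closes; constrained expansion = 8.109 − 1.7 = 6.409 mm.
The walls impose strain ε = −(6.409)/7570 = -8.4663e-04; σ = Eε = 26000 · -8.4663e-04 = -22.01 MPa.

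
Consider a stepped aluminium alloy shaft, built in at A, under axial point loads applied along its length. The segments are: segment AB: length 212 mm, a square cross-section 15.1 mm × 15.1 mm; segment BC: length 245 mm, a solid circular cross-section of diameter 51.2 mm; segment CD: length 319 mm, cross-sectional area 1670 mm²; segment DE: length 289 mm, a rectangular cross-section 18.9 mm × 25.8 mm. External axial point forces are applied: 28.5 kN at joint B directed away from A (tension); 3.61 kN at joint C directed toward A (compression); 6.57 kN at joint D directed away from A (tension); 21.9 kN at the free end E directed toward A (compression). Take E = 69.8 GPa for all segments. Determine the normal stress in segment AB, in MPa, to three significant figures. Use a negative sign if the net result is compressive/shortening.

41.9 MPa

Internal axial forces (sectioning from the free end, tension +): N_DE = -21.9 kN, N_CD = -15.33 kN, N_BC = -18.94 kN, N_AB = 9.56 kN.
A_AB = 228 mm².
σ_AB = N_AB/A_AB = 9560/228 = 41.93 MPa.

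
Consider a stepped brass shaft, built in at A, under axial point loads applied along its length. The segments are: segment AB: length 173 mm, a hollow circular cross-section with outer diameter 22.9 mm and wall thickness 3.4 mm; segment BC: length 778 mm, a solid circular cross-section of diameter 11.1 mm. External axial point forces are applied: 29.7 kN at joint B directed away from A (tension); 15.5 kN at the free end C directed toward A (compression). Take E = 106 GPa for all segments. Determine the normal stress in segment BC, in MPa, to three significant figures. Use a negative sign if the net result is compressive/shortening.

Internal axial forces (sectioning from the free end, tension +): N_BC = -15.5 kN, N_AB = 14.2 kN.
A_BC = 96.77 mm².
σ_BC = N_BC/A_BC = -15500/96.77 = -160.2 MPa.

-160 MPa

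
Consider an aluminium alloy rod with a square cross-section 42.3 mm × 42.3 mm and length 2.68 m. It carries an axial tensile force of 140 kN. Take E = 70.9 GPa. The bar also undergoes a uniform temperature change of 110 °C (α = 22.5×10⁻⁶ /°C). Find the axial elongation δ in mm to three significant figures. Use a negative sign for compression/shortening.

A = 1789 mm².
δ_mech = NL/(AE) = 140000·2680/(1789·70900) = 2.958 mm.
δ_thermal = αLΔT = 22.5e-6·2680·110 = 6.633 mm.
δ = δ_mech + δ_thermal = 9.591 mm.

9.59 mm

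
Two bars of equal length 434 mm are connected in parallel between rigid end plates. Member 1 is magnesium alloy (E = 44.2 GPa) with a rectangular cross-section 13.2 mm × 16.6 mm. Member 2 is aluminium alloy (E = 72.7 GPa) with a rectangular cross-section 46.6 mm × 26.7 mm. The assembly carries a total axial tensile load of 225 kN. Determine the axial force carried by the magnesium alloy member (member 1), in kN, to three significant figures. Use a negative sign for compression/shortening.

21.8 kN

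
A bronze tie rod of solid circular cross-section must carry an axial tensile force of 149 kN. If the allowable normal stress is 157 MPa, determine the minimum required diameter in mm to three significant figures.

34.8 mm

Required area A ≥ P/σ_allow = 149000/157 = 949 mm².
For a solid circular section, d ≥ √(4A/π) = 34.76 mm.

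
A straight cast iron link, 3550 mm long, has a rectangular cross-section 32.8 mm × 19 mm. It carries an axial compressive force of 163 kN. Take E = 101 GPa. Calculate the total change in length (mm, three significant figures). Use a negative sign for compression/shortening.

-9.19 mm

A = 623.2 mm².
δ_mech = NL/(AE) = -163000·3550/(623.2·101000) = -9.193 mm.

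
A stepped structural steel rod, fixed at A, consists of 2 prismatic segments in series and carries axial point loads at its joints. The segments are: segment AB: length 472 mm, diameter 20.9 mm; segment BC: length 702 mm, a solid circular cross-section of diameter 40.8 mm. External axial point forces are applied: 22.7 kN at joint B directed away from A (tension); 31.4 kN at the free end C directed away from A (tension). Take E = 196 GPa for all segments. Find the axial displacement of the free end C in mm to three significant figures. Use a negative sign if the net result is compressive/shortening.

Internal axial forces (sectioning from the free end, tension +): N_BC = 31.4 kN, N_AB = 54.1 kN.
A_AB = 343.1 mm².
A_BC = 1307 mm².
δ_AB = 54100·472/(343.1·196000) = 0.3798 mm
δ_BC = 31400·702/(1307·196000) = 0.08602 mm
δ = Σδ_i = 0.4658 mm.

0.466 mm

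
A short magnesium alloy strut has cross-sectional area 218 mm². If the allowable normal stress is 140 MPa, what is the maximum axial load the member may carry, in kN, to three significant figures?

30.5 kN

P_max = σ_allow · A = 140 · 218 = 30520 N = 30.52 kN.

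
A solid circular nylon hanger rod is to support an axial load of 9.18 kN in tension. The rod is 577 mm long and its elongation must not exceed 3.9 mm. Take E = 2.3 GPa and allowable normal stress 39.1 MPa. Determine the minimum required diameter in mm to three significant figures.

Required area A ≥ P/σ_allow = 9180/39.1 = 234.8 mm².
For a solid circular section, d ≥ √(4A/π) = 17.29 mm.
Elongation limit: A ≥ PL/(Eδ_allow) = 9180·577/(2300·3.9) = 590.5 mm² ⇒ d ≥ 27.42 mm.
The elongation limit governs.

27.4 mm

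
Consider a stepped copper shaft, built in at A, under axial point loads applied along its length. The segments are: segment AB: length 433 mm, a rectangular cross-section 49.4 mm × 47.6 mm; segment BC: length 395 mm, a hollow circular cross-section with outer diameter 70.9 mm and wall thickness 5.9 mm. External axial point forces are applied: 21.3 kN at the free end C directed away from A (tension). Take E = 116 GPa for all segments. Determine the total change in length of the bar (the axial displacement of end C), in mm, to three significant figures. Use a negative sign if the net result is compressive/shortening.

0.0940 mm

Internal axial forces (sectioning from the free end, tension +): N_BC = 21.3 kN, N_AB = 21.3 kN.
A_AB = 2351 mm².
A_BC = 1205 mm².
δ_AB = 21300·433/(2351·116000) = 0.03381 mm
δ_BC = 21300·395/(1205·116000) = 0.0602 mm
δ = Σδ_i = 0.09401 mm.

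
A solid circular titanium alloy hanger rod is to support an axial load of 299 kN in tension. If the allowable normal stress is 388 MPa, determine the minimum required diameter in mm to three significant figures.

31.3 mm

Required area A ≥ P/σ_allow = 299000/388 = 770.6 mm².
For a solid circular section, d ≥ √(4A/π) = 31.32 mm.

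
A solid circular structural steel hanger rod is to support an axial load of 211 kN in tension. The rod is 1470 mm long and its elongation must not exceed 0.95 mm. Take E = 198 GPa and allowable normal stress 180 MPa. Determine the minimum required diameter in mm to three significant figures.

Required area A ≥ P/σ_allow = 211000/180 = 1172 mm².
For a solid circular section, d ≥ √(4A/π) = 38.63 mm.
Elongation limit: A ≥ PL/(Eδ_allow) = 211000·1470/(198000·0.95) = 1649 mm² ⇒ d ≥ 45.82 mm.
The elongation limit governs.

45.8 mm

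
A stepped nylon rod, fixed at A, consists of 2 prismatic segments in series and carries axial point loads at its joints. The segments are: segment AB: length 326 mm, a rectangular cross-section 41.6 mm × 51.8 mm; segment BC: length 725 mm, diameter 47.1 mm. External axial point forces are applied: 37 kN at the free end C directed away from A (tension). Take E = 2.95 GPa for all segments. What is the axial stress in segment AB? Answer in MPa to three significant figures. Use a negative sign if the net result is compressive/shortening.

17.2 MPa

Internal axial forces (sectioning from the free end, tension +): N_BC = 37 kN, N_AB = 37 kN.
A_AB = 2155 mm².
σ_AB = N_AB/A_AB = 37000/2155 = 17.17 MPa.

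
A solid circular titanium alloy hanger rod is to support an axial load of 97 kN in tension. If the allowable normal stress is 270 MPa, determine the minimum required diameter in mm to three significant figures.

21.4 mm

Required area A ≥ P/σ_allow = 97000/270 = 359.3 mm².
For a solid circular section, d ≥ √(4A/π) = 21.39 mm.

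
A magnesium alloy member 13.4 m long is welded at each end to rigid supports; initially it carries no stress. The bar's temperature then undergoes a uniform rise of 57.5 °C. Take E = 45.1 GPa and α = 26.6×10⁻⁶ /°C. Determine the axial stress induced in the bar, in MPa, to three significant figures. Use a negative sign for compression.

Free thermal expansion αLΔT = 26.6e-6 · 13400 · 57.5 = 20.5 mm.
The walls impose strain ε = −(20.5)/13400 = -1.5295e-03; σ = Eε = 45100 · -1.5295e-03 = -68.98 MPa.

-69.0 MPa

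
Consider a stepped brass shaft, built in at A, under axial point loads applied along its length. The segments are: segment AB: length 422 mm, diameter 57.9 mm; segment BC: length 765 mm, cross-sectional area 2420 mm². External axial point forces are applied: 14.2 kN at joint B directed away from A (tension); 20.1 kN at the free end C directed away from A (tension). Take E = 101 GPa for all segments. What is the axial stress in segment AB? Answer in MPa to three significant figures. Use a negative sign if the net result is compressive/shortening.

Internal axial forces (sectioning from the free end, tension +): N_BC = 20.1 kN, N_AB = 34.3 kN.
A_AB = 2633 mm².
σ_AB = N_AB/A_AB = 34300/2633 = 13.03 MPa.

13.0 MPa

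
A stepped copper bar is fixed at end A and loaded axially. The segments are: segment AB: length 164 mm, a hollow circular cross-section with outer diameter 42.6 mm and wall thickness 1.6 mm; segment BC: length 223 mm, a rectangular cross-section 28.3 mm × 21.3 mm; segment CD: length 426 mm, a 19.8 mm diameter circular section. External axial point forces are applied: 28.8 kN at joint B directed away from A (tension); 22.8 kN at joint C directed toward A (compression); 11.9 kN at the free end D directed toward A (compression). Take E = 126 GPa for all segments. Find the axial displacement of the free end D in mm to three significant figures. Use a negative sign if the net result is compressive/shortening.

-0.270 mm

Internal axial forces (sectioning from the free end, tension +): N_CD = -11.9 kN, N_BC = -34.7 kN, N_AB = -5.9 kN.
A_AB = 206.1 mm².
A_BC = 602.8 mm².
A_CD = 307.9 mm².
δ_AB = -5900·164/(206.1·126000) = -0.03726 mm
δ_BC = -34700·223/(602.8·126000) = -0.1019 mm
δ_CD = -11900·426/(307.9·126000) = -0.1307 mm
δ = Σδ_i = -0.2698 mm.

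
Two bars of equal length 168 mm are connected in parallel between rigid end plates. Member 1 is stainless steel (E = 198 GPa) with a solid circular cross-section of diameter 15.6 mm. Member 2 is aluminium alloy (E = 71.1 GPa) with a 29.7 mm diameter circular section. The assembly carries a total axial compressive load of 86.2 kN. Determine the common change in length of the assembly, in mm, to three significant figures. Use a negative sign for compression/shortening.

-0.166 mm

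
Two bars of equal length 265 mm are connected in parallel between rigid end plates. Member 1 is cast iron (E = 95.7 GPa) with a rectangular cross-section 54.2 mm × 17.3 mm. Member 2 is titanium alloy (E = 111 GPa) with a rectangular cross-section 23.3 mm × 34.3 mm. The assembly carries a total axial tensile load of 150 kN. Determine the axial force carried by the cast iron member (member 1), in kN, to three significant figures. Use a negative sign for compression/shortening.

75.4 kN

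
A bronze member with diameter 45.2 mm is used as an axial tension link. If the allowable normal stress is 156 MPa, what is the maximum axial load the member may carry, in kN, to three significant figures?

A = 1605 mm².
P_max = σ_allow · A = 156 · 1605 = 250300 N = 250.3 kN.

250 kN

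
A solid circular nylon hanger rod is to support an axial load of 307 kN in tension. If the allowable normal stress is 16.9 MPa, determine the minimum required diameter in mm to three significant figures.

Required area A ≥ P/σ_allow = 307000/16.9 = 18170 mm².
For a solid circular section, d ≥ √(4A/π) = 152.1 mm.

152 mm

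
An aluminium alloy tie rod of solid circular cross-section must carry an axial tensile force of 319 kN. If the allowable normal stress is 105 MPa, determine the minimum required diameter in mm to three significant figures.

62.2 mm

Required area A ≥ P/σ_allow = 319000/105 = 3038 mm².
For a solid circular section, d ≥ √(4A/π) = 62.2 mm.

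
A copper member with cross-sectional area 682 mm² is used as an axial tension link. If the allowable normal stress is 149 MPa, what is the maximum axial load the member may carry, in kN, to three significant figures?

P_max = σ_allow · A = 149 · 682 = 101600 N = 101.6 kN.

102 kN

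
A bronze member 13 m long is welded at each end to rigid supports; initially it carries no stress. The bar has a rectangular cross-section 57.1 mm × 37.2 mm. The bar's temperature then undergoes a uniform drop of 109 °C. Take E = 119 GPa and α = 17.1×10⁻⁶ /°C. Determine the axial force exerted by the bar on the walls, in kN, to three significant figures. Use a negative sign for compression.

471 kN

Free thermal expansion αLΔT = 17.1e-6 · 13000 · -109 = -24.23 mm.
The walls impose strain ε = −(-24.23)/13000 = 1.8639e-03; σ = Eε = 119000 · 1.8639e-03 = 221.8 MPa.
Wall reaction R = σ·A = 221.8·2124 = 471100 N = 471.1 kN.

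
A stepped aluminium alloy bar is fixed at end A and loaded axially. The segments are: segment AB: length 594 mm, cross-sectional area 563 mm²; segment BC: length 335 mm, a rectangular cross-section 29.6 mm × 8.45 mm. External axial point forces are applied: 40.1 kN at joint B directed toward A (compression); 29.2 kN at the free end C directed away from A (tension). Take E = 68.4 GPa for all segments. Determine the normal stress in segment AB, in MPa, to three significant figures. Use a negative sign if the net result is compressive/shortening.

Internal axial forces (sectioning from the free end, tension +): N_BC = 29.2 kN, N_AB = -10.9 kN.
σ_AB = N_AB/A_AB = -10900/563 = -19.36 MPa.

-19.4 MPa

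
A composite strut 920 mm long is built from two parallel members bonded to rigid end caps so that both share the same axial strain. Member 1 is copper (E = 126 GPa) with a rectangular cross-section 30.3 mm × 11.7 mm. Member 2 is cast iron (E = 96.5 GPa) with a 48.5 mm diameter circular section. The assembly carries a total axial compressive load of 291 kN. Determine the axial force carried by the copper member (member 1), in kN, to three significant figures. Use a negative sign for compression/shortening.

-58.3 kN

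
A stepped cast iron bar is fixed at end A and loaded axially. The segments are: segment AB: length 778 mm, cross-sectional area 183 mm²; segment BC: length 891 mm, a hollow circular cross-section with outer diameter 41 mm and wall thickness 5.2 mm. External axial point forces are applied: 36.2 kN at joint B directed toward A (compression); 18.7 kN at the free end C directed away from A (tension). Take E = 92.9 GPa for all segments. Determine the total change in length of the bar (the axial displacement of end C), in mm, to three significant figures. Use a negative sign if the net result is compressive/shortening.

-0.494 mm

Internal axial forces (sectioning from the free end, tension +): N_BC = 18.7 kN, N_AB = -17.5 kN.
A_BC = 584.8 mm².
δ_AB = -17500·778/(183·92900) = -0.8008 mm
δ_BC = 18700·891/(584.8·92900) = 0.3067 mm
δ = Σδ_i = -0.4942 mm.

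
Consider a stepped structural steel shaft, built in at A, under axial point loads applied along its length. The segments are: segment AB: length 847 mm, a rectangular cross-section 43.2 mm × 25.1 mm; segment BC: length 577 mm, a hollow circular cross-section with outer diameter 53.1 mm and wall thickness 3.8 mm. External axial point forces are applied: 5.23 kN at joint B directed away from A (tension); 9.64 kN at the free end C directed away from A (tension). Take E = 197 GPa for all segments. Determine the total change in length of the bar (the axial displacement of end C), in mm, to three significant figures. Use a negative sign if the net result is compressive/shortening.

0.107 mm

Internal axial forces (sectioning from the free end, tension +): N_BC = 9.64 kN, N_AB = 14.87 kN.
A_AB = 1084 mm².
A_BC = 588.5 mm².
δ_AB = 14870·847/(1084·197000) = 0.05896 mm
δ_BC = 9640·577/(588.5·197000) = 0.04797 mm
δ = Σδ_i = 0.1069 mm.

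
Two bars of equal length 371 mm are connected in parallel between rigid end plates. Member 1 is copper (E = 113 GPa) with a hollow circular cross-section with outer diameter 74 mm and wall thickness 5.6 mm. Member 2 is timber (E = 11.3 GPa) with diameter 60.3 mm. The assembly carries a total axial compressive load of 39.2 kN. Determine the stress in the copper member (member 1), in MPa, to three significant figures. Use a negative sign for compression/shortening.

A_1 = 1203 mm².
A_2 = 2856 mm².
Equal strain + equilibrium ⇒ each member carries load in proportion to AE: A₁E₁ = 136000000 N, A₂E₂ = 32270000 N, ΣAE = 168200000 N.
σ₁ = P·E₁/ΣAE = -39200·113000/168200000 = -26.33 MPa.

-26.3 MPa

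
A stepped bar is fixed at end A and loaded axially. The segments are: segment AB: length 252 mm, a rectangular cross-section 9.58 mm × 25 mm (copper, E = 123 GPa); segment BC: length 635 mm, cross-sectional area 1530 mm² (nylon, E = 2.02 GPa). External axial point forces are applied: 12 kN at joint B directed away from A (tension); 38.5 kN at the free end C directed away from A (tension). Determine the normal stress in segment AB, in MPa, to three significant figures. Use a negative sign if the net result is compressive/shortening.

211 MPa

Internal axial forces (sectioning from the free end, tension +): N_BC = 38.5 kN, N_AB = 50.5 kN.
A_AB = 239.5 mm².
σ_AB = N_AB/A_AB = 50500/239.5 = 210.9 MPa.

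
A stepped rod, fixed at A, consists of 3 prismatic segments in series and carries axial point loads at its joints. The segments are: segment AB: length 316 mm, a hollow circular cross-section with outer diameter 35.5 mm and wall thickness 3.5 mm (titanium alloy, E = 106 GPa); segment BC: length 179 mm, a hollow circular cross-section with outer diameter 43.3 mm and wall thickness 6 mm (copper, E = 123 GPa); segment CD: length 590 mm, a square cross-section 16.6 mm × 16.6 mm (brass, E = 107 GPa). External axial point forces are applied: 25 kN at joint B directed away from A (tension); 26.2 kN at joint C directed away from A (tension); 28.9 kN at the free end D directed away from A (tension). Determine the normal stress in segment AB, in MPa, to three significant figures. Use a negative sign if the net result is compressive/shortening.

Internal axial forces (sectioning from the free end, tension +): N_CD = 28.9 kN, N_BC = 55.1 kN, N_AB = 80.1 kN.
A_AB = 351.9 mm².
σ_AB = N_AB/A_AB = 80100/351.9 = 227.6 MPa.

228 MPa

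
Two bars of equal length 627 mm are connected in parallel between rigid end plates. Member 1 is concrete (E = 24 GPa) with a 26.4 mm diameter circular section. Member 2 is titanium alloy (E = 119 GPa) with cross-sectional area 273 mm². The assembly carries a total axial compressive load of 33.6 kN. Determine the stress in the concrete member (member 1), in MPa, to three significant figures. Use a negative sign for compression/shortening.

-17.7 MPa

A_1 = 547.4 mm².
Equal strain + equilibrium ⇒ each member carries load in proportion to AE: A₁E₁ = 13140000 N, A₂E₂ = 32490000 N, ΣAE = 45620000 N.
σ₁ = P·E₁/ΣAE = -33600·24000/45620000 = -17.67 MPa.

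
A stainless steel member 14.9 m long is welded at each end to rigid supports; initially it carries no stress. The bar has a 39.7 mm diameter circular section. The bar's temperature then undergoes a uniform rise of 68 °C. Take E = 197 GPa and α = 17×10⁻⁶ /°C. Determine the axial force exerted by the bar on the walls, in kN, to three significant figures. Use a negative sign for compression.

-282 kN

Free thermal expansion αLΔT = 17e-6 · 14900 · 68 = 17.22 mm.
The walls impose strain ε = −(17.22)/14900 = -1.1560e-03; σ = Eε = 197000 · -1.1560e-03 = -227.7 MPa.
Wall reaction R = σ·A = -227.7·1238 = -281900 N = -281.9 kN.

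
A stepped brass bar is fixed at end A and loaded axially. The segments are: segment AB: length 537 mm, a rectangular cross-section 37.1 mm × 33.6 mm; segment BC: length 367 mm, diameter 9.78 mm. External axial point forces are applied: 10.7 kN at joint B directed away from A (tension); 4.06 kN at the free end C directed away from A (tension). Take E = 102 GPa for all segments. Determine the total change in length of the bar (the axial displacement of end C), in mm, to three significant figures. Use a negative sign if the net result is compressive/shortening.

Internal axial forces (sectioning from the free end, tension +): N_BC = 4.06 kN, N_AB = 14.76 kN.
A_AB = 1247 mm².
A_BC = 75.12 mm².
δ_AB = 14760·537/(1247·102000) = 0.06234 mm
δ_BC = 4060·367/(75.12·102000) = 0.1945 mm
δ = Σδ_i = 0.2568 mm.

0.257 mm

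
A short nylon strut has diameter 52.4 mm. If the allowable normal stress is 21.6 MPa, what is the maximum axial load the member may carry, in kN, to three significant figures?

A = 2157 mm².
P_max = σ_allow · A = 21.6 · 2157 = 46580 N = 46.58 kN.

46.6 kN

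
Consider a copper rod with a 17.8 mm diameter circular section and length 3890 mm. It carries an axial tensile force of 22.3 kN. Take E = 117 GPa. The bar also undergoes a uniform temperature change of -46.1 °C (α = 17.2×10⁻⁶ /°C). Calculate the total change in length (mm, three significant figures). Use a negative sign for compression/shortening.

-0.105 mm

A = 248.8 mm².
δ_mech = NL/(AE) = 22300·3890/(248.8·117000) = 2.979 mm.
δ_thermal = αLΔT = 17.2e-6·3890·-46.1 = -3.084 mm.
δ = δ_mech + δ_thermal = -0.105 mm.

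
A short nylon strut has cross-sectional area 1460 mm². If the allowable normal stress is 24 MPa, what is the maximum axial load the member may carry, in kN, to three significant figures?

35.0 kN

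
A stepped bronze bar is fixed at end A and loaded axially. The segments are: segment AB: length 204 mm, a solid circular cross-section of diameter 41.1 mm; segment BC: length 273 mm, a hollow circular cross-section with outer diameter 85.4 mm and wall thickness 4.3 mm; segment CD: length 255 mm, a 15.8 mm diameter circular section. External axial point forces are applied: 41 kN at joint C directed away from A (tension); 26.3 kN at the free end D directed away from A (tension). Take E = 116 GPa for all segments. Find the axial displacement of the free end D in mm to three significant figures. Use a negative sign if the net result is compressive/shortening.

0.529 mm

Internal axial forces (sectioning from the free end, tension +): N_CD = 26.3 kN, N_BC = 67.3 kN, N_AB = 67.3 kN.
A_AB = 1327 mm².
A_BC = 1096 mm².
A_CD = 196.1 mm².
δ_AB = 67300·204/(1327·116000) = 0.08921 mm
δ_BC = 67300·273/(1096·116000) = 0.1446 mm
δ_CD = 26300·255/(196.1·116000) = 0.2949 mm
δ = Σδ_i = 0.5287 mm.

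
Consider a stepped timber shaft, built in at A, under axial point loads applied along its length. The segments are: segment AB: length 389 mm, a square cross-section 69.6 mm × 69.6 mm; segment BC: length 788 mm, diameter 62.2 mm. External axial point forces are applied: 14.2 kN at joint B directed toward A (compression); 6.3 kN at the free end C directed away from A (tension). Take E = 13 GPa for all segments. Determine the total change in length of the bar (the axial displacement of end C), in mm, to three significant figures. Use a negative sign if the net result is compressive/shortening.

0.0769 mm

Internal axial forces (sectioning from the free end, tension +): N_BC = 6.3 kN, N_AB = -7.9 kN.
A_AB = 4844 mm².
A_BC = 3039 mm².
δ_AB = -7900·389/(4844·13000) = -0.0488 mm
δ_BC = 6300·788/(3039·13000) = 0.1257 mm
δ = Σδ_i = 0.07688 mm.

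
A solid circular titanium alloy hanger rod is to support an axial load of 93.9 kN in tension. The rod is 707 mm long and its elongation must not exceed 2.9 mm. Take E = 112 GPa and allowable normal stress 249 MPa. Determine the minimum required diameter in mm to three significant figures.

Required area A ≥ P/σ_allow = 93900/249 = 377.1 mm².
For a solid circular section, d ≥ √(4A/π) = 21.91 mm.
Elongation limit: A ≥ PL/(Eδ_allow) = 93900·707/(112000·2.9) = 204.4 mm² ⇒ d ≥ 16.13 mm.
The stress limit governs.

21.9 mm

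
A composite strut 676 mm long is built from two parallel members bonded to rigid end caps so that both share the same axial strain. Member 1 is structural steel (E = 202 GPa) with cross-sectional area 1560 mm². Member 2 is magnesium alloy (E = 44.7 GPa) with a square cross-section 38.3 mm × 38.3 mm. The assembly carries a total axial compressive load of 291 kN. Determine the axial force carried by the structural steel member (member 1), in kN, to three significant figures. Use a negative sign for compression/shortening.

A_2 = 1467 mm².
Equal strain + equilibrium ⇒ each member carries load in proportion to AE: A₁E₁ = 315100000 N, A₂E₂ = 65570000 N, ΣAE = 380700000 N.
F₁ = P·A₁E₁/ΣAE = -291000·315100000/380700000 = -240900 N.

-241 kN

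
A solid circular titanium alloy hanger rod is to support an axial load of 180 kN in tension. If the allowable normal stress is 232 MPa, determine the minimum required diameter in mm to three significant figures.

31.4 mm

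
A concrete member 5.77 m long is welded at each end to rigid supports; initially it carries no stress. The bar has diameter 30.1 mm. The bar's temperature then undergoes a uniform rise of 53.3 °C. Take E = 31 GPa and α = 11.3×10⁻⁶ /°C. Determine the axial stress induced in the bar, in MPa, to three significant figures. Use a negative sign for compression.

-18.7 MPa

Free thermal expansion αLΔT = 11.3e-6 · 5770 · 53.3 = 3.475 mm.
The walls impose strain ε = −(3.475)/5770 = -6.0229e-04; σ = Eε = 31000 · -6.0229e-04 = -18.67 MPa.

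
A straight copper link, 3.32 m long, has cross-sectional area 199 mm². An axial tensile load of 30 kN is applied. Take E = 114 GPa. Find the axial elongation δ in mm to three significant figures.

δ_mech = NL/(AE) = 30000·3320/(199·114000) = 4.39 mm.

4.39 mm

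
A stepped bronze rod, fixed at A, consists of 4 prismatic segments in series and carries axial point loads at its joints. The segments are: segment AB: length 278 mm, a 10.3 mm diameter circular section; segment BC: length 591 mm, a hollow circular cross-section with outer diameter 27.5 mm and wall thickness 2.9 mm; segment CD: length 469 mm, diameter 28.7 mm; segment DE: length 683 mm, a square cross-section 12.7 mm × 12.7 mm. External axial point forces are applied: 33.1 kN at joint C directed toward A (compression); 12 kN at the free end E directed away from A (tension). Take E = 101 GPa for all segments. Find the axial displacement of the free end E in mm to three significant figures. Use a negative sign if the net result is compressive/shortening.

Internal axial forces (sectioning from the free end, tension +): N_DE = 12 kN, N_CD = 12 kN, N_BC = -21.1 kN, N_AB = -21.1 kN.
A_AB = 83.32 mm².
A_BC = 224.1 mm².
A_CD = 646.9 mm².
A_DE = 161.3 mm².
δ_AB = -21100·278/(83.32·101000) = -0.697 mm
δ_BC = -21100·591/(224.1·101000) = -0.5509 mm
δ_CD = 12000·469/(646.9·101000) = 0.08613 mm
δ_DE = 12000·683/(161.3·101000) = 0.5031 mm
δ = Σδ_i = -0.6586 mm.

-0.659 mm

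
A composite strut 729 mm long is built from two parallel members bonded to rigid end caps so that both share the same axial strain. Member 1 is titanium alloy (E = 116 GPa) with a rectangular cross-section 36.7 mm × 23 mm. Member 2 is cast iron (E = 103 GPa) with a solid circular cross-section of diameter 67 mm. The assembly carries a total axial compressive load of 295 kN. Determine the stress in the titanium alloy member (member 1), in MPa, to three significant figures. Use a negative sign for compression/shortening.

A_1 = 844.1 mm².
A_2 = 3526 mm².
Equal strain + equilibrium ⇒ each member carries load in proportion to AE: A₁E₁ = 97920000 N, A₂E₂ = 363100000 N, ΣAE = 461100000 N.
σ₁ = P·E₁/ΣAE = -295000·116000/461100000 = -74.22 MPa.

-74.2 MPa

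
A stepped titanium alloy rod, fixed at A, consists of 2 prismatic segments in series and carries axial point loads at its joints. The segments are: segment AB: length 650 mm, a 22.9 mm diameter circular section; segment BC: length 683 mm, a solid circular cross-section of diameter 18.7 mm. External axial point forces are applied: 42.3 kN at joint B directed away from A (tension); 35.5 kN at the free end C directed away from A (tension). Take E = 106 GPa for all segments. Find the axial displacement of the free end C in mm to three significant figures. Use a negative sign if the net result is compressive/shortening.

Internal axial forces (sectioning from the free end, tension +): N_BC = 35.5 kN, N_AB = 77.8 kN.
A_AB = 411.9 mm².
A_BC = 274.6 mm².
δ_AB = 77800·650/(411.9·106000) = 1.158 mm
δ_BC = 35500·683/(274.6·106000) = 0.8329 mm
δ = Σδ_i = 1.991 mm.

1.99 mm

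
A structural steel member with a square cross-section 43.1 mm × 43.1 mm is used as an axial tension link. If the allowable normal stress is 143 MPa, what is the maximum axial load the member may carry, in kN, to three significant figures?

266 kN

A = 1858 mm².
P_max = σ_allow · A = 143 · 1858 = 265600 N = 265.6 kN.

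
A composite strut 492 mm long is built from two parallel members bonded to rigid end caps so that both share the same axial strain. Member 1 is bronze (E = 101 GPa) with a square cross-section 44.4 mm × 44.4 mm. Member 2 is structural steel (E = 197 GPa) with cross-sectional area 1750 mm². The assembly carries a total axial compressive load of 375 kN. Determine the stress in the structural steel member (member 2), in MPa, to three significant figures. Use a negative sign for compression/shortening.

A_1 = 1971 mm².
Equal strain + equilibrium ⇒ each member carries load in proportion to AE: A₁E₁ = 199100000 N, A₂E₂ = 344800000 N, ΣAE = 543900000 N.
σ₂ = P·E₂/ΣAE = -375000·197000/543900000 = -135.8 MPa.

-136 MPa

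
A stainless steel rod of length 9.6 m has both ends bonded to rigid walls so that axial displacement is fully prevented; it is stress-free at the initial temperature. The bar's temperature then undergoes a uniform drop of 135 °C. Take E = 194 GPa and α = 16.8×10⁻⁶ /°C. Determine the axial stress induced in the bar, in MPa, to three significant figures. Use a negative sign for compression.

Free thermal expansion αLΔT = 16.8e-6 · 9600 · -135 = -21.77 mm.
The walls impose strain ε = −(-21.77)/9600 = 2.2680e-03; σ = Eε = 194000 · 2.2680e-03 = 440 MPa.

440 MPa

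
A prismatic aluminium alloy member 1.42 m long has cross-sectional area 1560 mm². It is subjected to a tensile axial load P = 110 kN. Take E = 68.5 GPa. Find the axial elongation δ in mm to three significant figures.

1.46 mm

δ_mech = NL/(AE) = 110000·1420/(1560·68500) = 1.462 mm.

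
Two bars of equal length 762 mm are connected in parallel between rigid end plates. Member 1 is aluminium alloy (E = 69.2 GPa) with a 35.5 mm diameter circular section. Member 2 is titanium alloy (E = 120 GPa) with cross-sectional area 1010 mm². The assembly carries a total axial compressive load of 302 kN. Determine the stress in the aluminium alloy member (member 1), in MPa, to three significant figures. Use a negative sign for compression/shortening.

-110 MPa

A_1 = 989.8 mm².
Equal strain + equilibrium ⇒ each member carries load in proportion to AE: A₁E₁ = 68490000 N, A₂E₂ = 121200000 N, ΣAE = 189700000 N.
σ₁ = P·E₁/ΣAE = -302000·69200/189700000 = -110.2 MPa.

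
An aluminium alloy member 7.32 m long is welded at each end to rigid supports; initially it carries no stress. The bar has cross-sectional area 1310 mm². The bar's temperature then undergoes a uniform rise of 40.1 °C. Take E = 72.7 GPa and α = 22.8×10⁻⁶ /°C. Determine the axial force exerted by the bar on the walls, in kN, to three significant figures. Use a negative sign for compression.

Free thermal expansion αLΔT = 22.8e-6 · 7320 · 40.1 = 6.693 mm.
The walls impose strain ε = −(6.693)/7320 = -9.1428e-04; σ = Eε = 72700 · -9.1428e-04 = -66.47 MPa.
Wall reaction R = σ·A = -66.47·1310 = -87070 N = -87.07 kN.

-87.1 kN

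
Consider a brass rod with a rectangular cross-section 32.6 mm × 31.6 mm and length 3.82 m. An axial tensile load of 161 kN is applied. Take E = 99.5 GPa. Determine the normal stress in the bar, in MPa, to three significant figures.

A = 1030 mm².
σ = N/A = 161000/1030 = 156.3 MPa.

156 MPa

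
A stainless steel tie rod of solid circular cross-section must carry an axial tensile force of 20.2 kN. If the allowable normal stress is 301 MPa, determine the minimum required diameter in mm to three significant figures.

9.24 mm

Required area A ≥ P/σ_allow = 20200/301 = 67.11 mm².
For a solid circular section, d ≥ √(4A/π) = 9.244 mm.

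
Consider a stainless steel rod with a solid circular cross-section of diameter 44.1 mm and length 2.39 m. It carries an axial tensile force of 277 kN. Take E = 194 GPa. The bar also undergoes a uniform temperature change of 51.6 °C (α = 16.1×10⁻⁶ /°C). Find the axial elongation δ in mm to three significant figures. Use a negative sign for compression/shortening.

4.22 mm

A = 1527 mm².
δ_mech = NL/(AE) = 277000·2390/(1527·194000) = 2.234 mm.
δ_thermal = αLΔT = 16.1e-6·2390·51.6 = 1.986 mm.
δ = δ_mech + δ_thermal = 4.22 mm.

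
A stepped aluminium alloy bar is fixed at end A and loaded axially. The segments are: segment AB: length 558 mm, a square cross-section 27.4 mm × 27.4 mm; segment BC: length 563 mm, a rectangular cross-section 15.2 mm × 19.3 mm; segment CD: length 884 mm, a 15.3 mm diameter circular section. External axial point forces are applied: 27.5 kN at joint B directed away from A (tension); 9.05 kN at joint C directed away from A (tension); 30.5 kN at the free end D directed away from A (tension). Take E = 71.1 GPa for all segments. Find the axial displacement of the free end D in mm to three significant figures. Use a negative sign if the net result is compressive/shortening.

Internal axial forces (sectioning from the free end, tension +): N_CD = 30.5 kN, N_BC = 39.55 kN, N_AB = 67.05 kN.
A_AB = 750.8 mm².
A_BC = 293.4 mm².
A_CD = 183.9 mm².
δ_AB = 67050·558/(750.8·71100) = 0.7009 mm
δ_BC = 39550·563/(293.4·71100) = 1.068 mm
δ_CD = 30500·884/(183.9·71100) = 2.063 mm
δ = Σδ_i = 3.831 mm.

3.83 mm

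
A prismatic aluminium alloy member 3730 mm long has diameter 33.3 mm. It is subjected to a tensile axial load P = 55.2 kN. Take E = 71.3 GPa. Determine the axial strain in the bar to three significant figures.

8.89e-04

A = 870.9 mm².
σ = N/A = 63.38 MPa; ε = σ/E = 63.38/71300 = 8.889e-04.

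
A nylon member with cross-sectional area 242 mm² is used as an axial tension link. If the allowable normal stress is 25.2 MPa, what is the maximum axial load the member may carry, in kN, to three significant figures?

6.10 kN

P_max = σ_allow · A = 25.2 · 242 = 6098 N = 6.098 kN.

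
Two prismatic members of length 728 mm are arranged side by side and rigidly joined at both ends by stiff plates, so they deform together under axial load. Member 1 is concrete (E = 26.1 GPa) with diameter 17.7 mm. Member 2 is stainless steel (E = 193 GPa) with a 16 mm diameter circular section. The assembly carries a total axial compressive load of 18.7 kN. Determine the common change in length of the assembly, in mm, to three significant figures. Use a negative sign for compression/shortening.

A_1 = 246.1 mm².
A_2 = 201.1 mm².
Equal strain + equilibrium ⇒ each member carries load in proportion to AE: A₁E₁ = 6422000 N, A₂E₂ = 38800000 N, ΣAE = 45230000 N.
δ = PL/ΣAE = -18700·728/45230000 = -0.301 mm.

-0.301 mm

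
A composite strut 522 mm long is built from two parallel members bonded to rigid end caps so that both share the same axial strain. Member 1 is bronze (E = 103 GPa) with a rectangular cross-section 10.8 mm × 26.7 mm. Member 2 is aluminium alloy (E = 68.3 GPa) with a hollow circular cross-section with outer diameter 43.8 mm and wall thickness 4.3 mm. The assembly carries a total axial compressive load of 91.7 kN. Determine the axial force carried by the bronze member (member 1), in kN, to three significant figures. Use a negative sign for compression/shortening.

-41.2 kN

A_1 = 288.4 mm².
A_2 = 533.6 mm².
Equal strain + equilibrium ⇒ each member carries load in proportion to AE: A₁E₁ = 29700000 N, A₂E₂ = 36440000 N, ΣAE = 66150000 N.
F₁ = P·A₁E₁/ΣAE = -91700·29700000/66150000 = -41180 N.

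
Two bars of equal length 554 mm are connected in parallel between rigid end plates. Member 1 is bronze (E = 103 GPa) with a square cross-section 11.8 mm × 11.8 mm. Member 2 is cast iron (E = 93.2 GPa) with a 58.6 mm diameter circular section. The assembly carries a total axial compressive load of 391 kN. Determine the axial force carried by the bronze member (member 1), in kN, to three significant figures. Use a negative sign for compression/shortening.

A_1 = 139.2 mm².
A_2 = 2697 mm².
Equal strain + equilibrium ⇒ each member carries load in proportion to AE: A₁E₁ = 14340000 N, A₂E₂ = 251400000 N, ΣAE = 265700000 N.
F₁ = P·A₁E₁/ΣAE = -391000·14340000/265700000 = -21100 N.

-21.1 kN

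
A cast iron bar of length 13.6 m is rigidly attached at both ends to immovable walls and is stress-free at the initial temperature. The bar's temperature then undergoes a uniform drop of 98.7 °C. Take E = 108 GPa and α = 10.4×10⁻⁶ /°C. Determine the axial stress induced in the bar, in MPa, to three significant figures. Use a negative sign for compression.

Free thermal expansion αLΔT = 10.4e-6 · 13600 · -98.7 = -13.96 mm.
The walls impose strain ε = −(-13.96)/13600 = 1.0265e-03; σ = Eε = 108000 · 1.0265e-03 = 110.9 MPa.

111 MPa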